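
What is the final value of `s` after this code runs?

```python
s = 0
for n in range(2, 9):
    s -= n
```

-35

n=2: s = 0-2 = -2
n=3: s = (-2)-3 = -5
n=4: s = (-5)-4 = -9
n=5: s = (-9)-5 = -14
n=6: s = (-14)-6 = -20
n=7: s = (-20)-7 = -27
n=8: s = (-27)-8 = -35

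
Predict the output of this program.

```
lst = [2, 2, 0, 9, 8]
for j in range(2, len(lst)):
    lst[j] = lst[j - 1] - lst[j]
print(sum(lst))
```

j=2: lst[2] = 2-0 = 2 → [2, 2, 2, 9, 8]
j=3: lst[3] = 2-9 = -7 → [2, 2, 2, -7, 8]
j=4: lst[4] = (-7)-8 = -15 → [2, 2, 2, -7, -15]
sum = -16

-16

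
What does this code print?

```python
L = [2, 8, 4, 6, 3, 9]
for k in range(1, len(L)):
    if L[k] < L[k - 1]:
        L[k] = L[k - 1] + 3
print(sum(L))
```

72

k=1: 8>=2, unchanged → [2, 8, 4, 6, 3, 9]
k=2: 4<8, L[2] = 8+3 = 11 → [2, 8, 11, 6, 3, 9]
k=3: 6<11, L[3] = 11+3 = 14 → [2, 8, 11, 14, 3, 9]
k=4: 3<14, L[4] = 14+3 = 17 → [2, 8, 11, 14, 17, 9]
k=5: 9<17, L[5] = 17+3 = 20 → [2, 8, 11, 14, 17, 20]
sum = 72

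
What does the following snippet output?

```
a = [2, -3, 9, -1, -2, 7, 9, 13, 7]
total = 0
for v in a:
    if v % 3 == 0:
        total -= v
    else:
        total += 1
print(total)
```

v=2: not %3==0, total = 0+1 = 1
v=-3: %3==0, total = 1-(-3) = 4
v=9: %3==0, total = 4-9 = -5
v=-1: not %3==0, total = (-5)+1 = -4
v=-2: not %3==0, total = (-4)+1 = -3
v=7: not %3==0, total = (-3)+1 = -2
v=9: %3==0, total = (-2)-9 = -11
v=13: not %3==0, total = (-11)+1 = -10
v=7: not %3==0, total = (-10)+1 = -9

-9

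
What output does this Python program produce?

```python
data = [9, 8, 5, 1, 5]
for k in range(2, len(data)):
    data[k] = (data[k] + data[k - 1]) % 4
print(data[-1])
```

3

k=2: data[2] = (5+8)%4 = 1 → [9, 8, 1, 1, 5]
k=3: data[3] = (1+1)%4 = 2 → [9, 8, 1, 2, 5]
k=4: data[4] = (5+2)%4 = 3 → [9, 8, 1, 2, 3]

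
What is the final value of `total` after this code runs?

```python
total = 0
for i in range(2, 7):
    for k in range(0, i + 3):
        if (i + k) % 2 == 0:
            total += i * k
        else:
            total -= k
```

i=2,k=0: even sum, total = 0+0 = 0
i=2,k=1: odd sum, total = 0-1 = -1
i=2,k=2: even sum, total = (-1)+4 = 3
i=2,k=3: odd sum, total = 3-3 = 0
i=2,k=4: even sum, total = 0+8 = 8
i=3,k=0: odd sum, total = 8-0 = 8
i=3,k=1: even sum, total = 8+3 = 11
i=3,k=2: odd sum, total = 11-2 = 9
i=3,k=3: even sum, total = 9+9 = 18
i=3,k=4: odd sum, total = 18-4 = 14
i=3,k=5: even sum, total = 14+15 = 29
i=4,k=0: even sum, total = 29+0 = 29
i=4,k=1: odd sum, total = 29-1 = 28
i=4,k=2: even sum, total = 28+8 = 36
i=4,k=3: odd sum, total = 36-3 = 33
i=4,k=4: even sum, total = 33+16 = 49
i=4,k=5: odd sum, total = 49-5 = 44
i=4,k=6: even sum, total = 44+24 = 68
i=5,k=0: odd sum, total = 68-0 = 68
i=5,k=1: even sum, total = 68+5 = 73
i=5,k=2: odd sum, total = 73-2 = 71
i=5,k=3: even sum, total = 71+15 = 86
i=5,k=4: odd sum, total = 86-4 = 82
i=5,k=5: even sum, total = 82+25 = 107
i=5,k=6: odd sum, total = 107-6 = 101
i=5,k=7: even sum, total = 101+35 = 136
i=6,k=0: even sum, total = 136+0 = 136
i=6,k=1: odd sum, total = 136-1 = 135
i=6,k=2: even sum, total = 135+12 = 147
i=6,k=3: odd sum, total = 147-3 = 144
i=6,k=4: even sum, total = 144+24 = 168
i=6,k=5: odd sum, total = 168-5 = 163
i=6,k=6: even sum, total = 163+36 = 199
i=6,k=7: odd sum, total = 199-7 = 192
i=6,k=8: even sum, total = 192+48 = 240

240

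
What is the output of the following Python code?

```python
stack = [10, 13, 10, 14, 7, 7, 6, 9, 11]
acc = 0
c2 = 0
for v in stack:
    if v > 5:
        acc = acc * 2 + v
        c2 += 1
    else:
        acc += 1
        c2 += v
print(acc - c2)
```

v=10: >5, acc = 0*2+10 = 10; c2=1
v=13: >5, acc = 10*2+13 = 33; c2=2
v=10: >5, acc = 33*2+10 = 76; c2=3
v=14: >5, acc = 76*2+14 = 166; c2=4
v=7: >5, acc = 166*2+7 = 339; c2=5
v=7: >5, acc = 339*2+7 = 685; c2=6
v=6: >5, acc = 685*2+6 = 1376; c2=7
v=9: >5, acc = 1376*2+9 = 2761; c2=8
v=11: >5, acc = 2761*2+11 = 5533; c2=9
acc-c2 = 5533-9 = 5524

5524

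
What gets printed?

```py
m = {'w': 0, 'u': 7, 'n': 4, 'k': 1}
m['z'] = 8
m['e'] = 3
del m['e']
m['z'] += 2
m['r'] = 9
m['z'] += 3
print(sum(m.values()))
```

m['z'] = 8 → {'w': 0, 'u': 7, 'n': 4, 'k': 1, 'z': 8}
m['e'] = 3 → {'w': 0, 'u': 7, 'n': 4, 'k': 1, 'z': 8, 'e': 3}
del 'e' → {'w': 0, 'u': 7, 'n': 4, 'k': 1, 'z': 8}
m['z'] = 8+2 = 10 → {'w': 0, 'u': 7, 'n': 4, 'k': 1, 'z': 10}
m['r'] = 9 → {'w': 0, 'u': 7, 'n': 4, 'k': 1, 'z': 10, 'r': 9}
m['z'] = 10+3 = 13 → {'w': 0, 'u': 7, 'n': 4, 'k': 1, 'z': 13, 'r': 9}
sum of values = 34

34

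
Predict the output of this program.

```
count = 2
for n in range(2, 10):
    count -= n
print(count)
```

-42

n=2: count = 2-2 = 0
n=3: count = 0-3 = -3
n=4: count = (-3)-4 = -7
n=5: count = (-7)-5 = -12
n=6: count = (-12)-6 = -18
n=7: count = (-18)-7 = -25
n=8: count = (-25)-8 = -33
n=9: count = (-33)-9 = -42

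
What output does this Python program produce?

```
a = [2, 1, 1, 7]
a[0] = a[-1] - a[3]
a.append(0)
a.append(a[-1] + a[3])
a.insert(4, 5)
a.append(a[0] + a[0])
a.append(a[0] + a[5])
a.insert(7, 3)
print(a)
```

a[0] = a[-1]-a[3] = 7-7 = 0 → [0, 1, 1, 7]
append 0 → [0, 1, 1, 7, 0]
append a[-1]+a[3] = 0+7 = 7 → [0, 1, 1, 7, 0, 7]
insert 5 at 4 → [0, 1, 1, 7, 5, 0, 7]
append a[0]+a[0] = 0+0 = 0 → [0, 1, 1, 7, 5, 0, 7, 0]
append a[0]+a[5] = 0+0 = 0 → [0, 1, 1, 7, 5, 0, 7, 0, 0]
insert 3 at 7 → [0, 1, 1, 7, 5, 0, 7, 3, 0, 0]

[0, 1, 1, 7, 5, 0, 7, 3, 0, 0]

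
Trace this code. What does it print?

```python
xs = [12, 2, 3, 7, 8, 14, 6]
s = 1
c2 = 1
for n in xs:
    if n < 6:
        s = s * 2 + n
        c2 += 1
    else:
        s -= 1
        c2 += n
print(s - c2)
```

n=12: not <6, s = 1-1 = 0; c2=13
n=2: <6, s = 0*2+2 = 2; c2=14
n=3: <6, s = 2*2+3 = 7; c2=15
n=7: not <6, s = 7-1 = 6; c2=22
n=8: not <6, s = 6-1 = 5; c2=30
n=14: not <6, s = 5-1 = 4; c2=44
n=6: not <6, s = 4-1 = 3; c2=50
s-c2 = 3-50 = -47

-47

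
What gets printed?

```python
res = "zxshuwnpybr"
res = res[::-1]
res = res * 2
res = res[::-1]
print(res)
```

zxshuwnpybrzxshuwnpybr

reverse → 'rbypnwuhsxz'
repeat ×2 → 'rbypnwuhsxzrbypnwuhsxz'
reverse → 'zxshuwnpybrzxshuwnpybr'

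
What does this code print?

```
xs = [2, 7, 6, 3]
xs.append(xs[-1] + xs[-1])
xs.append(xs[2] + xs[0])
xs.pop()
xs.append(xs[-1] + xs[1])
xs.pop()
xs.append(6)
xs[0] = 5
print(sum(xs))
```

append xs[-1]+xs[-1] = 3+3 = 6 → [2, 7, 6, 3, 6]
append xs[2]+xs[0] = 6+2 = 8 → [2, 7, 6, 3, 6, 8]
pop() removes 8 → [2, 7, 6, 3, 6]
append xs[-1]+xs[1] = 6+7 = 13 → [2, 7, 6, 3, 6, 13]
pop() removes 13 → [2, 7, 6, 3, 6]
append 6 → [2, 7, 6, 3, 6, 6]
xs[0] = 5 → [5, 7, 6, 3, 6, 6]
sum = 33

33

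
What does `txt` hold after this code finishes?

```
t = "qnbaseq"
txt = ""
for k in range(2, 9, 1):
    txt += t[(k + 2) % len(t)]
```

'seqqnba'

k=2: add t[4]='s' → 's'
k=3: add t[5]='e' → 'se'
k=4: add t[6]='q' → 'seq'
k=5: add t[0]='q' → 'seqq'
k=6: add t[1]='n' → 'seqqn'
k=7: add t[2]='b' → 'seqqnb'
k=8: add t[3]='a' → 'seqqnba'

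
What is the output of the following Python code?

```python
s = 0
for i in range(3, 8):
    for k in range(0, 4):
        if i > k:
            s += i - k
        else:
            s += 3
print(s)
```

73

i=3,k=0: 3>0, s = 0+3 = 3
i=3,k=1: 3>1, s = 3+2 = 5
i=3,k=2: 3>2, s = 5+1 = 6
i=3,k=3: not 3>3, s = 6+3 = 9
i=4,k=0: 4>0, s = 9+4 = 13
i=4,k=1: 4>1, s = 13+3 = 16
i=4,k=2: 4>2, s = 16+2 = 18
i=4,k=3: 4>3, s = 18+1 = 19
i=5,k=0: 5>0, s = 19+5 = 24
i=5,k=1: 5>1, s = 24+4 = 28
i=5,k=2: 5>2, s = 28+3 = 31
i=5,k=3: 5>3, s = 31+2 = 33
i=6,k=0: 6>0, s = 33+6 = 39
i=6,k=1: 6>1, s = 39+5 = 44
i=6,k=2: 6>2, s = 44+4 = 48
i=6,k=3: 6>3, s = 48+3 = 51
i=7,k=0: 7>0, s = 51+7 = 58
i=7,k=1: 7>1, s = 58+6 = 64
i=7,k=2: 7>2, s = 64+5 = 69
i=7,k=3: 7>3, s = 69+4 = 73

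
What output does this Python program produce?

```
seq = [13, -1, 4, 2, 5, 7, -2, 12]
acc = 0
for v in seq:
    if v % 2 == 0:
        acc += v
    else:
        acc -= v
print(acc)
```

v=13: not even, acc = 0-13 = -13
v=-1: not even, acc = (-13)-(-1) = -12
v=4: even, acc = (-12)+4 = -8
v=2: even, acc = (-8)+2 = -6
v=5: not even, acc = (-6)-5 = -11
v=7: not even, acc = (-11)-7 = -18
v=-2: even, acc = (-18)+(-2) = -20
v=12: even, acc = (-20)+12 = -8

-8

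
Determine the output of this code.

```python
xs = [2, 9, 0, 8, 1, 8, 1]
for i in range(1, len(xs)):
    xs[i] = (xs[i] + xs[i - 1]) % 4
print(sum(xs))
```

12

i=1: xs[1] = (9+2)%4 = 3 → [2, 3, 0, 8, 1, 8, 1]
i=2: xs[2] = (0+3)%4 = 3 → [2, 3, 3, 8, 1, 8, 1]
i=3: xs[3] = (8+3)%4 = 3 → [2, 3, 3, 3, 1, 8, 1]
i=4: xs[4] = (1+3)%4 = 0 → [2, 3, 3, 3, 0, 8, 1]
i=5: xs[5] = (8+0)%4 = 0 → [2, 3, 3, 3, 0, 0, 1]
i=6: xs[6] = (1+0)%4 = 1 → [2, 3, 3, 3, 0, 0, 1]
sum = 12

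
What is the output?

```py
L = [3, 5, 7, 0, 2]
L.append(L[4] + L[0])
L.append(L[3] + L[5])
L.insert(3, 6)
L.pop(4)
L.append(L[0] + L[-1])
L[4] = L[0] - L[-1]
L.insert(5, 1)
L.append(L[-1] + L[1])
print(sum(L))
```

append L[4]+L[0] = 2+3 = 5 → [3, 5, 7, 0, 2, 5]
append L[3]+L[5] = 0+5 = 5 → [3, 5, 7, 0, 2, 5, 5]
insert 6 at 3 → [3, 5, 7, 6, 0, 2, 5, 5]
pop(4) removes 0 → [3, 5, 7, 6, 2, 5, 5]
append L[0]+L[-1] = 3+5 = 8 → [3, 5, 7, 6, 2, 5, 5, 8]
L[4] = L[0]-L[-1] = 3-8 = -5 → [3, 5, 7, 6, -5, 5, 5, 8]
insert 1 at 5 → [3, 5, 7, 6, -5, 1, 5, 5, 8]
append L[-1]+L[1] = 8+5 = 13 → [3, 5, 7, 6, -5, 1, 5, 5, 8, 13]
sum = 48

48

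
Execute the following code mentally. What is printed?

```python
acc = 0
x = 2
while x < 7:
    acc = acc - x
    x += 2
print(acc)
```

-12

x=2: acc = 0-2 = -2
x=4: acc = (-2)-4 = -6
x=6: acc = (-6)-6 = -12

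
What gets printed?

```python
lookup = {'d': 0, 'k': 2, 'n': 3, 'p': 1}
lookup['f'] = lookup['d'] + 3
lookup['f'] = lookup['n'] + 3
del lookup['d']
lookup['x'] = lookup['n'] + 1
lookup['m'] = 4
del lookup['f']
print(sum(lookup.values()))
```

14

lookup['f'] = lookup['d']+3 = 3 → {'d': 0, 'k': 2, 'n': 3, 'p': 1, 'f': 3}
lookup['f'] = lookup['n']+3 = 6 → {'d': 0, 'k': 2, 'n': 3, 'p': 1, 'f': 6}
del 'd' → {'k': 2, 'n': 3, 'p': 1, 'f': 6}
lookup['x'] = lookup['n']+1 = 4 → {'k': 2, 'n': 3, 'p': 1, 'f': 6, 'x': 4}
lookup['m'] = 4 → {'k': 2, 'n': 3, 'p': 1, 'f': 6, 'x': 4, 'm': 4}
del 'f' → {'k': 2, 'n': 3, 'p': 1, 'x': 4, 'm': 4}
sum of values = 14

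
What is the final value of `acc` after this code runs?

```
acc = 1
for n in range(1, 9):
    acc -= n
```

n=1: acc = 1-1 = 0
n=2: acc = 0-2 = -2
n=3: acc = (-2)-3 = -5
n=4: acc = (-5)-4 = -9
n=5: acc = (-9)-5 = -14
n=6: acc = (-14)-6 = -20
n=7: acc = (-20)-7 = -27
n=8: acc = (-27)-8 = -35

-35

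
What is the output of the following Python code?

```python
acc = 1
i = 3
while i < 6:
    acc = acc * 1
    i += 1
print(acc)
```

1

i=3: acc = 1*1 = 1
i=4: acc = 1*1 = 1
i=5: acc = 1*1 = 1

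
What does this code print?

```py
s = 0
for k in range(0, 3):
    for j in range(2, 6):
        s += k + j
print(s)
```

k=0,j=2: s = 0+2 = 2
k=0,j=3: s = 2+3 = 5
k=0,j=4: s = 5+4 = 9
k=0,j=5: s = 9+5 = 14
k=1,j=2: s = 14+3 = 17
k=1,j=3: s = 17+4 = 21
k=1,j=4: s = 21+5 = 26
k=1,j=5: s = 26+6 = 32
k=2,j=2: s = 32+4 = 36
k=2,j=3: s = 36+5 = 41
k=2,j=4: s = 41+6 = 47
k=2,j=5: s = 47+7 = 54

54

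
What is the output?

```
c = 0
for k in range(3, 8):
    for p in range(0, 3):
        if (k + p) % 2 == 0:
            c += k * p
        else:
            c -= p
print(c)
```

27

k=3,p=0: odd sum, c = 0-0 = 0
k=3,p=1: even sum, c = 0+3 = 3
k=3,p=2: odd sum, c = 3-2 = 1
k=4,p=0: even sum, c = 1+0 = 1
k=4,p=1: odd sum, c = 1-1 = 0
k=4,p=2: even sum, c = 0+8 = 8
k=5,p=0: odd sum, c = 8-0 = 8
k=5,p=1: even sum, c = 8+5 = 13
k=5,p=2: odd sum, c = 13-2 = 11
k=6,p=0: even sum, c = 11+0 = 11
k=6,p=1: odd sum, c = 11-1 = 10
k=6,p=2: even sum, c = 10+12 = 22
k=7,p=0: odd sum, c = 22-0 = 22
k=7,p=1: even sum, c = 22+7 = 29
k=7,p=2: odd sum, c = 29-2 = 27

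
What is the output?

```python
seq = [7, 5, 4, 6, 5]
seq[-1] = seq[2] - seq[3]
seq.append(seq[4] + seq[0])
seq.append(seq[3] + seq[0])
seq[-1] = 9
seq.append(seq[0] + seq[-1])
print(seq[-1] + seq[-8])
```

23

seq[-1] = seq[2]-seq[3] = 4-6 = -2 → [7, 5, 4, 6, -2]
append seq[4]+seq[0] = (-2)+7 = 5 → [7, 5, 4, 6, -2, 5]
append seq[3]+seq[0] = 6+7 = 13 → [7, 5, 4, 6, -2, 5, 13]
seq[-1] = 9 → [7, 5, 4, 6, -2, 5, 9]
append seq[0]+seq[-1] = 7+9 = 16 → [7, 5, 4, 6, -2, 5, 9, 16]
seq[-1]+seq[-8] = 16+7 = 23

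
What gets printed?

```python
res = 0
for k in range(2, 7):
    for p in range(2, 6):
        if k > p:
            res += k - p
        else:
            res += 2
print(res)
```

k=2,p=2: not 2>2, res = 0+2 = 2
k=2,p=3: not 2>3, res = 2+2 = 4
k=2,p=4: not 2>4, res = 4+2 = 6
k=2,p=5: not 2>5, res = 6+2 = 8
k=3,p=2: 3>2, res = 8+1 = 9
k=3,p=3: not 3>3, res = 9+2 = 11
k=3,p=4: not 3>4, res = 11+2 = 13
k=3,p=5: not 3>5, res = 13+2 = 15
k=4,p=2: 4>2, res = 15+2 = 17
k=4,p=3: 4>3, res = 17+1 = 18
k=4,p=4: not 4>4, res = 18+2 = 20
k=4,p=5: not 4>5, res = 20+2 = 22
k=5,p=2: 5>2, res = 22+3 = 25
k=5,p=3: 5>3, res = 25+2 = 27
k=5,p=4: 5>4, res = 27+1 = 28
k=5,p=5: not 5>5, res = 28+2 = 30
k=6,p=2: 6>2, res = 30+4 = 34
k=6,p=3: 6>3, res = 34+3 = 37
k=6,p=4: 6>4, res = 37+2 = 39
k=6,p=5: 6>5, res = 39+1 = 40

40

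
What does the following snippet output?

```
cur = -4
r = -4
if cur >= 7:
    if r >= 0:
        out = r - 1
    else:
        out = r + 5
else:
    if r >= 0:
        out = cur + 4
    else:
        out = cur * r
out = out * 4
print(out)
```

cur=-4, r=-4
cur >= 7 is False; r >= 0 is False
→ out = cur * r = 16
out = 16*4 = 64

64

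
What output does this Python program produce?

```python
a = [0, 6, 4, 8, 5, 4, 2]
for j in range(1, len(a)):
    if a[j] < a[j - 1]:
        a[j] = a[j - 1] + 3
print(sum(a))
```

81

j=1: 6>=0, unchanged → [0, 6, 4, 8, 5, 4, 2]
j=2: 4<6, a[2] = 6+3 = 9 → [0, 6, 9, 8, 5, 4, 2]
j=3: 8<9, a[3] = 9+3 = 12 → [0, 6, 9, 12, 5, 4, 2]
j=4: 5<12, a[4] = 12+3 = 15 → [0, 6, 9, 12, 15, 4, 2]
j=5: 4<15, a[5] = 15+3 = 18 → [0, 6, 9, 12, 15, 18, 2]
j=6: 2<18, a[6] = 18+3 = 21 → [0, 6, 9, 12, 15, 18, 21]
sum = 81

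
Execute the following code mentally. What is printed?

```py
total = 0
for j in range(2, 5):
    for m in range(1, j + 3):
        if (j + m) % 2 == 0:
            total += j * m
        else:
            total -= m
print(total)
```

j=2,m=1: odd sum, total = 0-1 = -1
j=2,m=2: even sum, total = (-1)+4 = 3
j=2,m=3: odd sum, total = 3-3 = 0
j=2,m=4: even sum, total = 0+8 = 8
j=3,m=1: even sum, total = 8+3 = 11
j=3,m=2: odd sum, total = 11-2 = 9
j=3,m=3: even sum, total = 9+9 = 18
j=3,m=4: odd sum, total = 18-4 = 14
j=3,m=5: even sum, total = 14+15 = 29
j=4,m=1: odd sum, total = 29-1 = 28
j=4,m=2: even sum, total = 28+8 = 36
j=4,m=3: odd sum, total = 36-3 = 33
j=4,m=4: even sum, total = 33+16 = 49
j=4,m=5: odd sum, total = 49-5 = 44
j=4,m=6: even sum, total = 44+24 = 68

68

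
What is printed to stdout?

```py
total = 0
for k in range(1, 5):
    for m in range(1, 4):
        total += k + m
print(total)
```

54

k=1,m=1: total = 0+2 = 2
k=1,m=2: total = 2+3 = 5
k=1,m=3: total = 5+4 = 9
k=2,m=1: total = 9+3 = 12
k=2,m=2: total = 12+4 = 16
k=2,m=3: total = 16+5 = 21
k=3,m=1: total = 21+4 = 25
k=3,m=2: total = 25+5 = 30
k=3,m=3: total = 30+6 = 36
k=4,m=1: total = 36+5 = 41
k=4,m=2: total = 41+6 = 47
k=4,m=3: total = 47+7 = 54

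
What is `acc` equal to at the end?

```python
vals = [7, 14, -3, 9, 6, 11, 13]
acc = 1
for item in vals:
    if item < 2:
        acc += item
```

item=7: not <2
item=14: not <2
item=-3: <2, acc = 1+(-3) = -2
item=9: not <2
item=6: not <2
item=11: not <2
item=13: not <2

-2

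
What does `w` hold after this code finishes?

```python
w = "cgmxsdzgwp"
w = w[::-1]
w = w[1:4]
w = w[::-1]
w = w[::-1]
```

'wgz'

reverse → 'pwgzdsxmgc'
slice [1:4] → 'wgz'
reverse → 'zgw'
reverse → 'wgz'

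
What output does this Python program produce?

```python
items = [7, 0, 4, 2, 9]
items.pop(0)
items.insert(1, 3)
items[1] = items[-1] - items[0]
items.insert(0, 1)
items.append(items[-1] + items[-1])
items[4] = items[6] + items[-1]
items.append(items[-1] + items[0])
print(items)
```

pop(0) removes 7 → [0, 4, 2, 9]
insert 3 at 1 → [0, 3, 4, 2, 9]
items[1] = items[-1]-items[0] = 9-0 = 9 → [0, 9, 4, 2, 9]
insert 1 at 0 → [1, 0, 9, 4, 2, 9]
append items[-1]+items[-1] = 9+9 = 18 → [1, 0, 9, 4, 2, 9, 18]
items[4] = items[6]+items[-1] = 18+18 = 36 → [1, 0, 9, 4, 36, 9, 18]
append items[-1]+items[0] = 18+1 = 19 → [1, 0, 9, 4, 36, 9, 18, 19]

[1, 0, 9, 4, 36, 9, 18, 19]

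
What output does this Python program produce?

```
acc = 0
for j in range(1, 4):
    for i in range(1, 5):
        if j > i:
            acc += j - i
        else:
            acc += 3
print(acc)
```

31

j=1,i=1: not 1>1, acc = 0+3 = 3
j=1,i=2: not 1>2, acc = 3+3 = 6
j=1,i=3: not 1>3, acc = 6+3 = 9
j=1,i=4: not 1>4, acc = 9+3 = 12
j=2,i=1: 2>1, acc = 12+1 = 13
j=2,i=2: not 2>2, acc = 13+3 = 16
j=2,i=3: not 2>3, acc = 16+3 = 19
j=2,i=4: not 2>4, acc = 19+3 = 22
j=3,i=1: 3>1, acc = 22+2 = 24
j=3,i=2: 3>2, acc = 24+1 = 25
j=3,i=3: not 3>3, acc = 25+3 = 28
j=3,i=4: not 3>4, acc = 28+3 = 31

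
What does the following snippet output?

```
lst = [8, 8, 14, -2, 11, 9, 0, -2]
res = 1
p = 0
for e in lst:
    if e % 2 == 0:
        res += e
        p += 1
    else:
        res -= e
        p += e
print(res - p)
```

-19

e=8: even, res = 1+8 = 9; p=1
e=8: even, res = 9+8 = 17; p=2
e=14: even, res = 17+14 = 31; p=3
e=-2: even, res = 31+(-2) = 29; p=4
e=11: not even, res = 29-11 = 18; p=15
e=9: not even, res = 18-9 = 9; p=24
e=0: even, res = 9+0 = 9; p=25
e=-2: even, res = 9+(-2) = 7; p=26
res-p = 7-26 = -19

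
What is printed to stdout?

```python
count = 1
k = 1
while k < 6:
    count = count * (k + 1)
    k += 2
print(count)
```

k=1: count = 1*2 = 2
k=3: count = 2*4 = 8
k=5: count = 8*6 = 48

48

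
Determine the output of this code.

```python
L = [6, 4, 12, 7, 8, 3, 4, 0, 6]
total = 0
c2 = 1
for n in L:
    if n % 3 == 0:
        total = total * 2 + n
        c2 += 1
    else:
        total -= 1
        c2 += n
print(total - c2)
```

n=6: %3==0, total = 0*2+6 = 6; c2=2
n=4: not %3==0, total = 6-1 = 5; c2=6
n=12: %3==0, total = 5*2+12 = 22; c2=7
n=7: not %3==0, total = 22-1 = 21; c2=14
n=8: not %3==0, total = 21-1 = 20; c2=22
n=3: %3==0, total = 20*2+3 = 43; c2=23
n=4: not %3==0, total = 43-1 = 42; c2=27
n=0: %3==0, total = 42*2+0 = 84; c2=28
n=6: %3==0, total = 84*2+6 = 174; c2=29
total-c2 = 174-29 = 145

145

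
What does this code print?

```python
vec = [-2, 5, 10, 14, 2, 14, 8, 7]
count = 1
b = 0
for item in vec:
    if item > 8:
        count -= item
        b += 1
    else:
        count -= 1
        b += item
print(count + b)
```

item=-2: not >8, count = 1-1 = 0; b=-2
item=5: not >8, count = 0-1 = -1; b=3
item=10: >8, count = (-1)-10 = -11; b=4
item=14: >8, count = (-11)-14 = -25; b=5
item=2: not >8, count = (-25)-1 = -26; b=7
item=14: >8, count = (-26)-14 = -40; b=8
item=8: not >8, count = (-40)-1 = -41; b=16
item=7: not >8, count = (-41)-1 = -42; b=23
count+b = (-42)+23 = -19

-19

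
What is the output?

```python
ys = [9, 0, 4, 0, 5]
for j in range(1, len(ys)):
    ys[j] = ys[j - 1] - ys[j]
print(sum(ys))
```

j=1: ys[1] = 9-0 = 9 → [9, 9, 4, 0, 5]
j=2: ys[2] = 9-4 = 5 → [9, 9, 5, 0, 5]
j=3: ys[3] = 5-0 = 5 → [9, 9, 5, 5, 5]
j=4: ys[4] = 5-5 = 0 → [9, 9, 5, 5, 0]
sum = 28

28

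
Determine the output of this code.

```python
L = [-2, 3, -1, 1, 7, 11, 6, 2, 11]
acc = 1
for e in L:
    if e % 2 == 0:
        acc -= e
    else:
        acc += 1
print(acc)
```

e=-2: even, acc = 1-(-2) = 3
e=3: not even, acc = 3+1 = 4
e=-1: not even, acc = 4+1 = 5
e=1: not even, acc = 5+1 = 6
e=7: not even, acc = 6+1 = 7
e=11: not even, acc = 7+1 = 8
e=6: even, acc = 8-6 = 2
e=2: even, acc = 2-2 = 0
e=11: not even, acc = 0+1 = 1

1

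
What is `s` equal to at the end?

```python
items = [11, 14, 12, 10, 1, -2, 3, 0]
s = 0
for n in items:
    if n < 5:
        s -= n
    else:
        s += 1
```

n=11: not <5, s = 0+1 = 1
n=14: not <5, s = 1+1 = 2
n=12: not <5, s = 2+1 = 3
n=10: not <5, s = 3+1 = 4
n=1: <5, s = 4-1 = 3
n=-2: <5, s = 3-(-2) = 5
n=3: <5, s = 5-3 = 2
n=0: <5, s = 2-0 = 2

2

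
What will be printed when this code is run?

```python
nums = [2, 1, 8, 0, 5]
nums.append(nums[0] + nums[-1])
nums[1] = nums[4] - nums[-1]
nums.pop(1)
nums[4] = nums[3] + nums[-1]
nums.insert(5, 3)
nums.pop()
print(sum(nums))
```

27

append nums[0]+nums[-1] = 2+5 = 7 → [2, 1, 8, 0, 5, 7]
nums[1] = nums[4]-nums[-1] = 5-7 = -2 → [2, -2, 8, 0, 5, 7]
pop(1) removes -2 → [2, 8, 0, 5, 7]
nums[4] = nums[3]+nums[-1] = 5+7 = 12 → [2, 8, 0, 5, 12]
insert 3 at 5 → [2, 8, 0, 5, 12, 3]
pop() removes 3 → [2, 8, 0, 5, 12]
sum = 27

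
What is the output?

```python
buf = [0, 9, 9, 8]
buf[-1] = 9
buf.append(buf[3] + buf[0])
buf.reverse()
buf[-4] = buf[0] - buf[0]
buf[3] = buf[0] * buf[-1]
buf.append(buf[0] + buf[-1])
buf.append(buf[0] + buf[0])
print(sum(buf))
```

45

buf[-1] = 9 → [0, 9, 9, 9]
append buf[3]+buf[0] = 9+0 = 9 → [0, 9, 9, 9, 9]
reverse → [9, 9, 9, 9, 0]
buf[-4] = buf[0]-buf[0] = 9-9 = 0 → [9, 0, 9, 9, 0]
buf[3] = buf[0]*buf[-1] = 9*0 = 0 → [9, 0, 9, 0, 0]
append buf[0]+buf[-1] = 9+0 = 9 → [9, 0, 9, 0, 0, 9]
append buf[0]+buf[0] = 9+9 = 18 → [9, 0, 9, 0, 0, 9, 18]
sum = 45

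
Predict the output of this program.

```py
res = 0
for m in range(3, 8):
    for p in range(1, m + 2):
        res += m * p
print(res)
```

615

m=3,p=1: res = 0+3 = 3
m=3,p=2: res = 3+6 = 9
m=3,p=3: res = 9+9 = 18
m=3,p=4: res = 18+12 = 30
m=4,p=1: res = 30+4 = 34
m=4,p=2: res = 34+8 = 42
m=4,p=3: res = 42+12 = 54
m=4,p=4: res = 54+16 = 70
m=4,p=5: res = 70+20 = 90
m=5,p=1: res = 90+5 = 95
m=5,p=2: res = 95+10 = 105
m=5,p=3: res = 105+15 = 120
m=5,p=4: res = 120+20 = 140
m=5,p=5: res = 140+25 = 165
m=5,p=6: res = 165+30 = 195
m=6,p=1: res = 195+6 = 201
m=6,p=2: res = 201+12 = 213
m=6,p=3: res = 213+18 = 231
m=6,p=4: res = 231+24 = 255
m=6,p=5: res = 255+30 = 285
m=6,p=6: res = 285+36 = 321
m=6,p=7: res = 321+42 = 363
m=7,p=1: res = 363+7 = 370
m=7,p=2: res = 370+14 = 384
m=7,p=3: res = 384+21 = 405
m=7,p=4: res = 405+28 = 433
m=7,p=5: res = 433+35 = 468
m=7,p=6: res = 468+42 = 510
m=7,p=7: res = 510+49 = 559
m=7,p=8: res = 559+56 = 615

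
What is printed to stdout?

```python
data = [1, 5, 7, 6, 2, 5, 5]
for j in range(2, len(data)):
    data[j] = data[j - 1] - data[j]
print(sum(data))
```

j=2: data[2] = 5-7 = -2 → [1, 5, -2, 6, 2, 5, 5]
j=3: data[3] = (-2)-6 = -8 → [1, 5, -2, -8, 2, 5, 5]
j=4: data[4] = (-8)-2 = -10 → [1, 5, -2, -8, -10, 5, 5]
j=5: data[5] = (-10)-5 = -15 → [1, 5, -2, -8, -10, -15, 5]
j=6: data[6] = (-15)-5 = -20 → [1, 5, -2, -8, -10, -15, -20]
sum = -49

-49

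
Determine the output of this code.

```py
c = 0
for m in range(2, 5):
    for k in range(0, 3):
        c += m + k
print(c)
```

m=2,k=0: c = 0+2 = 2
m=2,k=1: c = 2+3 = 5
m=2,k=2: c = 5+4 = 9
m=3,k=0: c = 9+3 = 12
m=3,k=1: c = 12+4 = 16
m=3,k=2: c = 16+5 = 21
m=4,k=0: c = 21+4 = 25
m=4,k=1: c = 25+5 = 30
m=4,k=2: c = 30+6 = 36

36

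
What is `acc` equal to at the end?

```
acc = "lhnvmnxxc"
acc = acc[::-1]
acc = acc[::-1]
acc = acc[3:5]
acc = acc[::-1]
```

'mv'

reverse → 'cxxnmvnhl'
reverse → 'lhnvmnxxc'
slice [3:5] → 'vm'
reverse → 'mv'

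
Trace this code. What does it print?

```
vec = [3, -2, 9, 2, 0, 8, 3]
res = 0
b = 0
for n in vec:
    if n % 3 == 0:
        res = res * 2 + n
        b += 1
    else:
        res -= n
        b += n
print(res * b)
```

660

n=3: %3==0, res = 0*2+3 = 3; b=1
n=-2: not %3==0, res = 3-(-2) = 5; b=-1
n=9: %3==0, res = 5*2+9 = 19; b=0
n=2: not %3==0, res = 19-2 = 17; b=2
n=0: %3==0, res = 17*2+0 = 34; b=3
n=8: not %3==0, res = 34-8 = 26; b=11
n=3: %3==0, res = 26*2+3 = 55; b=12
res*b = 55*12 = 660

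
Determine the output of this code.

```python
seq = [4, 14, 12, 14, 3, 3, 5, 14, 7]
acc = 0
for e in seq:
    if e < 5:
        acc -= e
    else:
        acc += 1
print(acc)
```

e=4: <5, acc = 0-4 = -4
e=14: not <5, acc = (-4)+1 = -3
e=12: not <5, acc = (-3)+1 = -2
e=14: not <5, acc = (-2)+1 = -1
e=3: <5, acc = (-1)-3 = -4
e=3: <5, acc = (-4)-3 = -7
e=5: not <5, acc = (-7)+1 = -6
e=14: not <5, acc = (-6)+1 = -5
e=7: not <5, acc = (-5)+1 = -4

-4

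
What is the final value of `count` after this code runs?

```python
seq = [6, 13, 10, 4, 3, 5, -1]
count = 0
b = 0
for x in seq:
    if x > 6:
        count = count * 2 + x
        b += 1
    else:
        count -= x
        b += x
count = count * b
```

19

x=6: not >6, count = 0-6 = -6; b=6
x=13: >6, count = (-6)*2+13 = 1; b=7
x=10: >6, count = 1*2+10 = 12; b=8
x=4: not >6, count = 12-4 = 8; b=12
x=3: not >6, count = 8-3 = 5; b=15
x=5: not >6, count = 5-5 = 0; b=20
x=-1: not >6, count = 0-(-1) = 1; b=19
count*b = 1*19 = 19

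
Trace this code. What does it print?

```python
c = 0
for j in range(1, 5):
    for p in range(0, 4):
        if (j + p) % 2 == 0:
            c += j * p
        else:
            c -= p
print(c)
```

j=1,p=0: odd sum, c = 0-0 = 0
j=1,p=1: even sum, c = 0+1 = 1
j=1,p=2: odd sum, c = 1-2 = -1
j=1,p=3: even sum, c = (-1)+3 = 2
j=2,p=0: even sum, c = 2+0 = 2
j=2,p=1: odd sum, c = 2-1 = 1
j=2,p=2: even sum, c = 1+4 = 5
j=2,p=3: odd sum, c = 5-3 = 2
j=3,p=0: odd sum, c = 2-0 = 2
j=3,p=1: even sum, c = 2+3 = 5
j=3,p=2: odd sum, c = 5-2 = 3
j=3,p=3: even sum, c = 3+9 = 12
j=4,p=0: even sum, c = 12+0 = 12
j=4,p=1: odd sum, c = 12-1 = 11
j=4,p=2: even sum, c = 11+8 = 19
j=4,p=3: odd sum, c = 19-3 = 16

16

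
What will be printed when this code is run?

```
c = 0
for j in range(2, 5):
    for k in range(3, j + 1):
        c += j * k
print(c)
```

37

j=3,k=3: c = 0+9 = 9
j=4,k=3: c = 9+12 = 21
j=4,k=4: c = 21+16 = 37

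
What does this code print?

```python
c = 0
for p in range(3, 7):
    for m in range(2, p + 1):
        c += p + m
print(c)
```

116

p=3,m=2: c = 0+5 = 5
p=3,m=3: c = 5+6 = 11
p=4,m=2: c = 11+6 = 17
p=4,m=3: c = 17+7 = 24
p=4,m=4: c = 24+8 = 32
p=5,m=2: c = 32+7 = 39
p=5,m=3: c = 39+8 = 47
p=5,m=4: c = 47+9 = 56
p=5,m=5: c = 56+10 = 66
p=6,m=2: c = 66+8 = 74
p=6,m=3: c = 74+9 = 83
p=6,m=4: c = 83+10 = 93
p=6,m=5: c = 93+11 = 104
p=6,m=6: c = 104+12 = 116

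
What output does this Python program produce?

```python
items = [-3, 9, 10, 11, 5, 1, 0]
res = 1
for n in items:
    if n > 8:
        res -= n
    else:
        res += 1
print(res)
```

-25

n=-3: not >8, res = 1+1 = 2
n=9: >8, res = 2-9 = -7
n=10: >8, res = (-7)-10 = -17
n=11: >8, res = (-17)-11 = -28
n=5: not >8, res = (-28)+1 = -27
n=1: not >8, res = (-27)+1 = -26
n=0: not >8, res = (-26)+1 = -25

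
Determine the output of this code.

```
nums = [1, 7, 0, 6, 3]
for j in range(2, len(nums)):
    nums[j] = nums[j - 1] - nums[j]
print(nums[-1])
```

-2

j=2: nums[2] = 7-0 = 7 → [1, 7, 7, 6, 3]
j=3: nums[3] = 7-6 = 1 → [1, 7, 7, 1, 3]
j=4: nums[4] = 1-3 = -2 → [1, 7, 7, 1, -2]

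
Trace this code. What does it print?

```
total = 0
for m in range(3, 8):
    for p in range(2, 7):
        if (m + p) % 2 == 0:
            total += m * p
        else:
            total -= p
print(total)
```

188

m=3,p=2: odd sum, total = 0-2 = -2
m=3,p=3: even sum, total = (-2)+9 = 7
m=3,p=4: odd sum, total = 7-4 = 3
m=3,p=5: even sum, total = 3+15 = 18
m=3,p=6: odd sum, total = 18-6 = 12
m=4,p=2: even sum, total = 12+8 = 20
m=4,p=3: odd sum, total = 20-3 = 17
m=4,p=4: even sum, total = 17+16 = 33
m=4,p=5: odd sum, total = 33-5 = 28
m=4,p=6: even sum, total = 28+24 = 52
m=5,p=2: odd sum, total = 52-2 = 50
m=5,p=3: even sum, total = 50+15 = 65
m=5,p=4: odd sum, total = 65-4 = 61
m=5,p=5: even sum, total = 61+25 = 86
m=5,p=6: odd sum, total = 86-6 = 80
m=6,p=2: even sum, total = 80+12 = 92
m=6,p=3: odd sum, total = 92-3 = 89
m=6,p=4: even sum, total = 89+24 = 113
m=6,p=5: odd sum, total = 113-5 = 108
m=6,p=6: even sum, total = 108+36 = 144
m=7,p=2: odd sum, total = 144-2 = 142
m=7,p=3: even sum, total = 142+21 = 163
m=7,p=4: odd sum, total = 163-4 = 159
m=7,p=5: even sum, total = 159+35 = 194
m=7,p=6: odd sum, total = 194-6 = 188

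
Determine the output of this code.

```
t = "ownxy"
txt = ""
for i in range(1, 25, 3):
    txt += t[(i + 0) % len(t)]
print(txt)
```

i=1: add t[1]='w' → 'w'
i=4: add t[4]='y' → 'wy'
i=7: add t[2]='n' → 'wyn'
i=10: add t[0]='o' → 'wyno'
i=13: add t[3]='x' → 'wynox'
i=16: add t[1]='w' → 'wynoxw'
i=19: add t[4]='y' → 'wynoxwy'
i=22: add t[2]='n' → 'wynoxwyn'

wynoxwyn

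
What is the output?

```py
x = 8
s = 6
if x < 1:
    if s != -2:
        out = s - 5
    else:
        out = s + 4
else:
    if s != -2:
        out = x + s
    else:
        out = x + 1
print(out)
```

14

x=8, s=6
x < 1 is False; s != -2 is True
→ out = x + s = 14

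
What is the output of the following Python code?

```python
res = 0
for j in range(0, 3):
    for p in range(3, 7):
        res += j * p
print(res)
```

j=0,p=3: res = 0+0 = 0
j=0,p=4: res = 0+0 = 0
j=0,p=5: res = 0+0 = 0
j=0,p=6: res = 0+0 = 0
j=1,p=3: res = 0+3 = 3
j=1,p=4: res = 3+4 = 7
j=1,p=5: res = 7+5 = 12
j=1,p=6: res = 12+6 = 18
j=2,p=3: res = 18+6 = 24
j=2,p=4: res = 24+8 = 32
j=2,p=5: res = 32+10 = 42
j=2,p=6: res = 42+12 = 54

54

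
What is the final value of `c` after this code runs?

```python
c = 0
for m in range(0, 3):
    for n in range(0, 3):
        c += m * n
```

9

m=0,n=0: c = 0+0 = 0
m=0,n=1: c = 0+0 = 0
m=0,n=2: c = 0+0 = 0
m=1,n=0: c = 0+0 = 0
m=1,n=1: c = 0+1 = 1
m=1,n=2: c = 1+2 = 3
m=2,n=0: c = 3+0 = 3
m=2,n=1: c = 3+2 = 5
m=2,n=2: c = 5+4 = 9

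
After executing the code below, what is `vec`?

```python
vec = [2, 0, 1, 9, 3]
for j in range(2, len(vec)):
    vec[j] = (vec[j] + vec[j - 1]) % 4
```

[2, 0, 1, 2, 1]

j=2: vec[2] = (1+0)%4 = 1 → [2, 0, 1, 9, 3]
j=3: vec[3] = (9+1)%4 = 2 → [2, 0, 1, 2, 3]
j=4: vec[4] = (3+2)%4 = 1 → [2, 0, 1, 2, 1]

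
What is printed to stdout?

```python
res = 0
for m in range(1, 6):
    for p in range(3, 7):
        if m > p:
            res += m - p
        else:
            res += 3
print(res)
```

55

m=1,p=3: not 1>3, res = 0+3 = 3
m=1,p=4: not 1>4, res = 3+3 = 6
m=1,p=5: not 1>5, res = 6+3 = 9
m=1,p=6: not 1>6, res = 9+3 = 12
m=2,p=3: not 2>3, res = 12+3 = 15
m=2,p=4: not 2>4, res = 15+3 = 18
m=2,p=5: not 2>5, res = 18+3 = 21
m=2,p=6: not 2>6, res = 21+3 = 24
m=3,p=3: not 3>3, res = 24+3 = 27
m=3,p=4: not 3>4, res = 27+3 = 30
m=3,p=5: not 3>5, res = 30+3 = 33
m=3,p=6: not 3>6, res = 33+3 = 36
m=4,p=3: 4>3, res = 36+1 = 37
m=4,p=4: not 4>4, res = 37+3 = 40
m=4,p=5: not 4>5, res = 40+3 = 43
m=4,p=6: not 4>6, res = 43+3 = 46
m=5,p=3: 5>3, res = 46+2 = 48
m=5,p=4: 5>4, res = 48+1 = 49
m=5,p=5: not 5>5, res = 49+3 = 52
m=5,p=6: not 5>6, res = 52+3 = 55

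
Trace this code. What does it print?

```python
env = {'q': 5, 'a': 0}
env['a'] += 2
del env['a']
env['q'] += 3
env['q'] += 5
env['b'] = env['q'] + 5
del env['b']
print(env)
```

env['a'] = 0+2 = 2 → {'q': 5, 'a': 2}
del 'a' → {'q': 5}
env['q'] = 5+3 = 8 → {'q': 8}
env['q'] = 8+5 = 13 → {'q': 13}
env['b'] = env['q']+5 = 18 → {'q': 13, 'b': 18}
del 'b' → {'q': 13}

{'q': 13}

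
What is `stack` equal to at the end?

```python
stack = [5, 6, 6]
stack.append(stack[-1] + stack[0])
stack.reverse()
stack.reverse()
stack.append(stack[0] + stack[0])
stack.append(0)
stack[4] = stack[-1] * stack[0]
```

[5, 6, 6, 11, 0, 0]

append stack[-1]+stack[0] = 6+5 = 11 → [5, 6, 6, 11]
reverse → [11, 6, 6, 5]
reverse → [5, 6, 6, 11]
append stack[0]+stack[0] = 5+5 = 10 → [5, 6, 6, 11, 10]
append 0 → [5, 6, 6, 11, 10, 0]
stack[4] = stack[-1]*stack[0] = 0*5 = 0 → [5, 6, 6, 11, 0, 0]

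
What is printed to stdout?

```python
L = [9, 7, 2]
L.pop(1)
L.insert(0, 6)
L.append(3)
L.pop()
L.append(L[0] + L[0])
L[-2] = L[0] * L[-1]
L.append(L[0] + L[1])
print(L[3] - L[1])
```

pop(1) removes 7 → [9, 2]
insert 6 at 0 → [6, 9, 2]
append 3 → [6, 9, 2, 3]
pop() removes 3 → [6, 9, 2]
append L[0]+L[0] = 6+6 = 12 → [6, 9, 2, 12]
L[-2] = L[0]*L[-1] = 6*12 = 72 → [6, 9, 72, 12]
append L[0]+L[1] = 6+9 = 15 → [6, 9, 72, 12, 15]
L[3]-L[1] = 12-9 = 3

3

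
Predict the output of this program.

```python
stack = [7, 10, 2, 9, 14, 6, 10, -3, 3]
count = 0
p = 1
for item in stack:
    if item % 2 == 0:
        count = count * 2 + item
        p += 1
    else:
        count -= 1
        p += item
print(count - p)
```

190

item=7: not even, count = 0-1 = -1; p=8
item=10: even, count = (-1)*2+10 = 8; p=9
item=2: even, count = 8*2+2 = 18; p=10
item=9: not even, count = 18-1 = 17; p=19
item=14: even, count = 17*2+14 = 48; p=20
item=6: even, count = 48*2+6 = 102; p=21
item=10: even, count = 102*2+10 = 214; p=22
item=-3: not even, count = 214-1 = 213; p=19
item=3: not even, count = 213-1 = 212; p=22
count-p = 212-22 = 190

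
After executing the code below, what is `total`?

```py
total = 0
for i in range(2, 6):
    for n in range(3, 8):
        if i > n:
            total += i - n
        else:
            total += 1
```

i=2,n=3: not 2>3, total = 0+1 = 1
i=2,n=4: not 2>4, total = 1+1 = 2
i=2,n=5: not 2>5, total = 2+1 = 3
i=2,n=6: not 2>6, total = 3+1 = 4
i=2,n=7: not 2>7, total = 4+1 = 5
i=3,n=3: not 3>3, total = 5+1 = 6
i=3,n=4: not 3>4, total = 6+1 = 7
i=3,n=5: not 3>5, total = 7+1 = 8
i=3,n=6: not 3>6, total = 8+1 = 9
i=3,n=7: not 3>7, total = 9+1 = 10
i=4,n=3: 4>3, total = 10+1 = 11
i=4,n=4: not 4>4, total = 11+1 = 12
i=4,n=5: not 4>5, total = 12+1 = 13
i=4,n=6: not 4>6, total = 13+1 = 14
i=4,n=7: not 4>7, total = 14+1 = 15
i=5,n=3: 5>3, total = 15+2 = 17
i=5,n=4: 5>4, total = 17+1 = 18
i=5,n=5: not 5>5, total = 18+1 = 19
i=5,n=6: not 5>6, total = 19+1 = 20
i=5,n=7: not 5>7, total = 20+1 = 21

21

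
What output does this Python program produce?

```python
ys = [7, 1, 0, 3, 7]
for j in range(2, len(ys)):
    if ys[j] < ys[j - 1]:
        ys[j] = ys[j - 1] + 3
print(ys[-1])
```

7

j=2: 0<1, ys[2] = 1+3 = 4 → [7, 1, 4, 3, 7]
j=3: 3<4, ys[3] = 4+3 = 7 → [7, 1, 4, 7, 7]
j=4: 7>=7, unchanged → [7, 1, 4, 7, 7]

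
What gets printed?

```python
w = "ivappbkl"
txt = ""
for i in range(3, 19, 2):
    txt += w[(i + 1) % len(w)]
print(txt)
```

pkiapkia

i=3: add w[4]='p' → 'p'
i=5: add w[6]='k' → 'pk'
i=7: add w[0]='i' → 'pki'
i=9: add w[2]='a' → 'pkia'
i=11: add w[4]='p' → 'pkiap'
i=13: add w[6]='k' → 'pkiapk'
i=15: add w[0]='i' → 'pkiapki'
i=17: add w[2]='a' → 'pkiapkia'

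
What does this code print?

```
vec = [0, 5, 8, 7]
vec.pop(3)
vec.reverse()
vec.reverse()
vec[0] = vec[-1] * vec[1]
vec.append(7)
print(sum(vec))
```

60

pop(3) removes 7 → [0, 5, 8]
reverse → [8, 5, 0]
reverse → [0, 5, 8]
vec[0] = vec[-1]*vec[1] = 8*5 = 40 → [40, 5, 8]
append 7 → [40, 5, 8, 7]
sum = 60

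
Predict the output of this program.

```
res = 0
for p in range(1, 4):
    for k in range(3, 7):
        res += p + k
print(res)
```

p=1,k=3: res = 0+4 = 4
p=1,k=4: res = 4+5 = 9
p=1,k=5: res = 9+6 = 15
p=1,k=6: res = 15+7 = 22
p=2,k=3: res = 22+5 = 27
p=2,k=4: res = 27+6 = 33
p=2,k=5: res = 33+7 = 40
p=2,k=6: res = 40+8 = 48
p=3,k=3: res = 48+6 = 54
p=3,k=4: res = 54+7 = 61
p=3,k=5: res = 61+8 = 69
p=3,k=6: res = 69+9 = 78

78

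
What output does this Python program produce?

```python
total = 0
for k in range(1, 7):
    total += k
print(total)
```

21

k=1: total = 0+1 = 1
k=2: total = 1+2 = 3
k=3: total = 3+3 = 6
k=4: total = 6+4 = 10
k=5: total = 10+5 = 15
k=6: total = 15+6 = 21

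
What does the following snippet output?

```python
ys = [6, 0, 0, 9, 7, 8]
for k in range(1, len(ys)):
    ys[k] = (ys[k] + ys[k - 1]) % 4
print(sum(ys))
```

k=1: ys[1] = (0+6)%4 = 2 → [6, 2, 0, 9, 7, 8]
k=2: ys[2] = (0+2)%4 = 2 → [6, 2, 2, 9, 7, 8]
k=3: ys[3] = (9+2)%4 = 3 → [6, 2, 2, 3, 7, 8]
k=4: ys[4] = (7+3)%4 = 2 → [6, 2, 2, 3, 2, 8]
k=5: ys[5] = (8+2)%4 = 2 → [6, 2, 2, 3, 2, 2]
sum = 17

17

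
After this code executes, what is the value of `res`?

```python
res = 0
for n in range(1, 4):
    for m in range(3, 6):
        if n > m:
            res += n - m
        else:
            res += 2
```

n=1,m=3: not 1>3, res = 0+2 = 2
n=1,m=4: not 1>4, res = 2+2 = 4
n=1,m=5: not 1>5, res = 4+2 = 6
n=2,m=3: not 2>3, res = 6+2 = 8
n=2,m=4: not 2>4, res = 8+2 = 10
n=2,m=5: not 2>5, res = 10+2 = 12
n=3,m=3: not 3>3, res = 12+2 = 14
n=3,m=4: not 3>4, res = 14+2 = 16
n=3,m=5: not 3>5, res = 16+2 = 18

18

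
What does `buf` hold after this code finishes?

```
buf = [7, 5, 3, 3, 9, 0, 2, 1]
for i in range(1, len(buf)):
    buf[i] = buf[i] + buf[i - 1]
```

i=1: buf[1] = 5+7 = 12 → [7, 12, 3, 3, 9, 0, 2, 1]
i=2: buf[2] = 3+12 = 15 → [7, 12, 15, 3, 9, 0, 2, 1]
i=3: buf[3] = 3+15 = 18 → [7, 12, 15, 18, 9, 0, 2, 1]
i=4: buf[4] = 9+18 = 27 → [7, 12, 15, 18, 27, 0, 2, 1]
i=5: buf[5] = 0+27 = 27 → [7, 12, 15, 18, 27, 27, 2, 1]
i=6: buf[6] = 2+27 = 29 → [7, 12, 15, 18, 27, 27, 29, 1]
i=7: buf[7] = 1+29 = 30 → [7, 12, 15, 18, 27, 27, 29, 30]

[7, 12, 15, 18, 27, 27, 29, 30]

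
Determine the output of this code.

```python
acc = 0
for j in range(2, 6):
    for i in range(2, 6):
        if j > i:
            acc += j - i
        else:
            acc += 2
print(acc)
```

30

j=2,i=2: not 2>2, acc = 0+2 = 2
j=2,i=3: not 2>3, acc = 2+2 = 4
j=2,i=4: not 2>4, acc = 4+2 = 6
j=2,i=5: not 2>5, acc = 6+2 = 8
j=3,i=2: 3>2, acc = 8+1 = 9
j=3,i=3: not 3>3, acc = 9+2 = 11
j=3,i=4: not 3>4, acc = 11+2 = 13
j=3,i=5: not 3>5, acc = 13+2 = 15
j=4,i=2: 4>2, acc = 15+2 = 17
j=4,i=3: 4>3, acc = 17+1 = 18
j=4,i=4: not 4>4, acc = 18+2 = 20
j=4,i=5: not 4>5, acc = 20+2 = 22
j=5,i=2: 5>2, acc = 22+3 = 25
j=5,i=3: 5>3, acc = 25+2 = 27
j=5,i=4: 5>4, acc = 27+1 = 28
j=5,i=5: not 5>5, acc = 28+2 = 30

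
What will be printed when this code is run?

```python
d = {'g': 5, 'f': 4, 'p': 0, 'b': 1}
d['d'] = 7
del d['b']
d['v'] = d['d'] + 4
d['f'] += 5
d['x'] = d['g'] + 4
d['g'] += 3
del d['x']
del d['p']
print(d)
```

{'g': 8, 'f': 9, 'd': 7, 'v': 11}

d['d'] = 7 → {'g': 5, 'f': 4, 'p': 0, 'b': 1, 'd': 7}
del 'b' → {'g': 5, 'f': 4, 'p': 0, 'd': 7}
d['v'] = d['d']+4 = 11 → {'g': 5, 'f': 4, 'p': 0, 'd': 7, 'v': 11}
d['f'] = 4+5 = 9 → {'g': 5, 'f': 9, 'p': 0, 'd': 7, 'v': 11}
d['x'] = d['g']+4 = 9 → {'g': 5, 'f': 9, 'p': 0, 'd': 7, 'v': 11, 'x': 9}
d['g'] = 5+3 = 8 → {'g': 8, 'f': 9, 'p': 0, 'd': 7, 'v': 11, 'x': 9}
del 'x' → {'g': 8, 'f': 9, 'p': 0, 'd': 7, 'v': 11}
del 'p' → {'g': 8, 'f': 9, 'd': 7, 'v': 11}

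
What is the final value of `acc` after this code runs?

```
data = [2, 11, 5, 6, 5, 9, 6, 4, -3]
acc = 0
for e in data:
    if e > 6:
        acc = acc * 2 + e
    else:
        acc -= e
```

e=2: not >6, acc = 0-2 = -2
e=11: >6, acc = (-2)*2+11 = 7
e=5: not >6, acc = 7-5 = 2
e=6: not >6, acc = 2-6 = -4
e=5: not >6, acc = (-4)-5 = -9
e=9: >6, acc = (-9)*2+9 = -9
e=6: not >6, acc = (-9)-6 = -15
e=4: not >6, acc = (-15)-4 = -19
e=-3: not >6, acc = (-19)-(-3) = -16

-16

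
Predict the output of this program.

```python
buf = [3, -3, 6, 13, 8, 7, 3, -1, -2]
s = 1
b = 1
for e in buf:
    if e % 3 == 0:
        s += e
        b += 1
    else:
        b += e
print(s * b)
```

e=3: %3==0, s = 1+3 = 4; b=2
e=-3: %3==0, s = 4+(-3) = 1; b=3
e=6: %3==0, s = 1+6 = 7; b=4
e=13: not %3==0; b=17
e=8: not %3==0; b=25
e=7: not %3==0; b=32
e=3: %3==0, s = 7+3 = 10; b=33
e=-1: not %3==0; b=32
e=-2: not %3==0; b=30
s*b = 10*30 = 300

300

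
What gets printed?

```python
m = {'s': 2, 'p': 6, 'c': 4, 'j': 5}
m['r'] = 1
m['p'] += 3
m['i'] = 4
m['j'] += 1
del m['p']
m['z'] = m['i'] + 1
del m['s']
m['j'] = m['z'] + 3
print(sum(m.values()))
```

m['r'] = 1 → {'s': 2, 'p': 6, 'c': 4, 'j': 5, 'r': 1}
m['p'] = 6+3 = 9 → {'s': 2, 'p': 9, 'c': 4, 'j': 5, 'r': 1}
m['i'] = 4 → {'s': 2, 'p': 9, 'c': 4, 'j': 5, 'r': 1, 'i': 4}
m['j'] = 5+1 = 6 → {'s': 2, 'p': 9, 'c': 4, 'j': 6, 'r': 1, 'i': 4}
del 'p' → {'s': 2, 'c': 4, 'j': 6, 'r': 1, 'i': 4}
m['z'] = m['i']+1 = 5 → {'s': 2, 'c': 4, 'j': 6, 'r': 1, 'i': 4, 'z': 5}
del 's' → {'c': 4, 'j': 6, 'r': 1, 'i': 4, 'z': 5}
m['j'] = m['z']+3 = 8 → {'c': 4, 'j': 8, 'r': 1, 'i': 4, 'z': 5}
sum of values = 22

22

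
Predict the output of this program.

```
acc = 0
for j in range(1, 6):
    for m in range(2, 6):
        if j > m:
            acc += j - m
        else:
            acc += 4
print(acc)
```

j=1,m=2: not 1>2, acc = 0+4 = 4
j=1,m=3: not 1>3, acc = 4+4 = 8
j=1,m=4: not 1>4, acc = 8+4 = 12
j=1,m=5: not 1>5, acc = 12+4 = 16
j=2,m=2: not 2>2, acc = 16+4 = 20
j=2,m=3: not 2>3, acc = 20+4 = 24
j=2,m=4: not 2>4, acc = 24+4 = 28
j=2,m=5: not 2>5, acc = 28+4 = 32
j=3,m=2: 3>2, acc = 32+1 = 33
j=3,m=3: not 3>3, acc = 33+4 = 37
j=3,m=4: not 3>4, acc = 37+4 = 41
j=3,m=5: not 3>5, acc = 41+4 = 45
j=4,m=2: 4>2, acc = 45+2 = 47
j=4,m=3: 4>3, acc = 47+1 = 48
j=4,m=4: not 4>4, acc = 48+4 = 52
j=4,m=5: not 4>5, acc = 52+4 = 56
j=5,m=2: 5>2, acc = 56+3 = 59
j=5,m=3: 5>3, acc = 59+2 = 61
j=5,m=4: 5>4, acc = 61+1 = 62
j=5,m=5: not 5>5, acc = 62+4 = 66

66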